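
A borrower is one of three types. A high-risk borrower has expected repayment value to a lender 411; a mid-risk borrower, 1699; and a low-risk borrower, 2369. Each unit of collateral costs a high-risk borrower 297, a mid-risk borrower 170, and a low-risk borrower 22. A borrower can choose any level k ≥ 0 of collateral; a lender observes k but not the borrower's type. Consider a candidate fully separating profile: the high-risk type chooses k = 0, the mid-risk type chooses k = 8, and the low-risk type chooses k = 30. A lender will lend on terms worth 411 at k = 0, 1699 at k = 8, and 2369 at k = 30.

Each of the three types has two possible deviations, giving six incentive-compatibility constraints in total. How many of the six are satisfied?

5

Mid-risk (own payoff 1699 − 170×8 = 339): to k=0 gives 411 → profitable ✗; to k=30 gives 2369 − 170×30 = -2731 → no gain ✓.
Low-risk (own payoff 2369 − 22×30 = 1709): to k=0 gives 411 → no gain ✓; to k=8 gives 1699 − 22×8 = 1523 → no gain ✓.
High-risk (own payoff 411): to k=8 gives 1699 − 297×8 = -677 → no gain ✓; to k=30 gives 2369 − 297×30 = -6541 → no gain ✓.
5 of the 6 constraints hold; not an equilibrium.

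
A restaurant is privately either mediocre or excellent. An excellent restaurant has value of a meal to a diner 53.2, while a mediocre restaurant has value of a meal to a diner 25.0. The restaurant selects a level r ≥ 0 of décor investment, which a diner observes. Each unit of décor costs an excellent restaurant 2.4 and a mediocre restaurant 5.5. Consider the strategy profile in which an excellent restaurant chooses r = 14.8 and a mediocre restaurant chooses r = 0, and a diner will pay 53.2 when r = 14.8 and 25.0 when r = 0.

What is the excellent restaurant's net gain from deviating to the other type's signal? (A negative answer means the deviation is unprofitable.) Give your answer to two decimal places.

Playing r = 14.8 the excellent restaurant receives 53.2 − 2.4 × 14.8 = 17.68.
Deviating to r = 0 yields 25.0 instead.
Gain from deviating: 25.0 − 17.68 = 7.32.
The gain is positive, so the excellent type's incentive-compatibility constraint is violated — this profile is not a separating equilibrium.

7.32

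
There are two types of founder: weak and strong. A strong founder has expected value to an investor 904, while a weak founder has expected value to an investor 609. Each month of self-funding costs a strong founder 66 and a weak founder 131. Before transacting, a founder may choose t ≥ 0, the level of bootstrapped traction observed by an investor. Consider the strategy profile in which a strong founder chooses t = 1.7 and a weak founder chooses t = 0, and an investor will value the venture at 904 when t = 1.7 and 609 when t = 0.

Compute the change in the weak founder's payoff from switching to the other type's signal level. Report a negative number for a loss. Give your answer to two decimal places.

72.30

Playing t = 0 the weak founder receives 609.
Deviating to t = 1.7 brings payment 904 at cost 131 × 1.7 = 222.7, netting 681.3.
Gain from deviating: 681.3 − 609 = 72.30.
The gain is positive, so the weak type's incentive-compatibility constraint is violated — this profile is not a separating equilibrium.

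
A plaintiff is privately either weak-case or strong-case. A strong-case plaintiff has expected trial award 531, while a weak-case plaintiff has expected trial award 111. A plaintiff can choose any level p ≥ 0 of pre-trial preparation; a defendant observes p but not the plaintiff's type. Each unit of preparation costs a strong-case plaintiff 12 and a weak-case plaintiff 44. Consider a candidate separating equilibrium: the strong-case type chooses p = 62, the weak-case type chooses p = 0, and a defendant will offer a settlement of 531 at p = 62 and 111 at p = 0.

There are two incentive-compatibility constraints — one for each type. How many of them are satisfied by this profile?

Weak-case type: stay at 0 → 111; mimic → 531 − 44 × 62 = -2197. IC holds (111 ≥ -2197).
Strong-case type: signal → 531 − 12 × 62 = -213; deviate to 0 → 111. IC fails (-213 < 111).
1 of 2 constraints hold, so this profile is not an equilibrium.

1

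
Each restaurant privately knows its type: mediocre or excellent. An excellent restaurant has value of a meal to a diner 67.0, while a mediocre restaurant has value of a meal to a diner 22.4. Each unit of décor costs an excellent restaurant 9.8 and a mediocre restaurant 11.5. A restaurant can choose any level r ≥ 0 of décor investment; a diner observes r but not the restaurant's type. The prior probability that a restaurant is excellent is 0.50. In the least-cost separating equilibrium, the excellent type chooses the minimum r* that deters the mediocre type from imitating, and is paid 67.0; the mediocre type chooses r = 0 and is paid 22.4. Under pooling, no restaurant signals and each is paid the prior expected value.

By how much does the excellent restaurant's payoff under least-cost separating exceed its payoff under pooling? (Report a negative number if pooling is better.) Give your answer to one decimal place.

-15.7

Least-cost separating signal: r* solves 22.4 = 67.0 − 11.5·r*, so r* = (67.0 − 22.4)/11.5 ≈ 3.8783.
Excellent type's separating payoff: 67.0 − 9.8 × r* = 67.0 − 9.8 × (67.0 − 22.4)/11.5 = 67.0 − 437.08/11.5 ≈ 28.993.
Pooling payoff: 0.50 × 67.0 + 0.50 × 22.4 = 44.7.
Difference: 28.993 − 44.7 = -15.707, i.e. -15.7 to one decimal place.
The excellent type would prefer the pooling outcome.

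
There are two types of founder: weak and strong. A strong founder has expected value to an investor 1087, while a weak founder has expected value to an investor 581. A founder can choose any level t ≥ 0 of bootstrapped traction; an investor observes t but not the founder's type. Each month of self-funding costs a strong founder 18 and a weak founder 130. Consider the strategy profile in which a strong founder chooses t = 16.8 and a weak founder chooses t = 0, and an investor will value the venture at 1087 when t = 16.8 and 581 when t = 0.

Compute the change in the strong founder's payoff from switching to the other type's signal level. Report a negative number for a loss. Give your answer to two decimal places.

-203.60

Playing t = 16.8 the strong founder receives 1087 − 18 × 16.8 = 784.6.
Deviating to t = 0 yields 581 instead.
Gain from deviating: 581 − 784.6 = -203.60.
The gain is negative, so the strong type's incentive-compatibility constraint is satisfied.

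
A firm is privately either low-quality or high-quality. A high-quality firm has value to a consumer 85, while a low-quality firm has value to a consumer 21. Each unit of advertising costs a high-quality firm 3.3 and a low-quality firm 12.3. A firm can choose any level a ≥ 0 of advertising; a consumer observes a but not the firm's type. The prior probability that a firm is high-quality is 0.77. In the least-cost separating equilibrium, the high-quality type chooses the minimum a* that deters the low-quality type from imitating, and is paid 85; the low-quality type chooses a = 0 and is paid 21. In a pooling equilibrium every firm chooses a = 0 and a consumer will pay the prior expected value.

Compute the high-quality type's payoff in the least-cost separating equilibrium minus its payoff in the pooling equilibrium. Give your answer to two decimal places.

-2.45

Least-cost separating signal: a* solves 21 = 85 − 12.3·a*, so a* = (85 − 21)/12.3 ≈ 5.2033.
High-quality type's separating payoff: 85 − 3.3 × a* = 85 − 3.3 × (85 − 21)/12.3 = 85 − 211.2/12.3 ≈ 67.8293.
Pooling payoff: 0.77 × 85 + 0.23 × 21 = 70.28.
Difference: 67.8293 − 70.28 = -2.4507, i.e. -2.45 to two decimal places.
The high-quality type would prefer the pooling outcome.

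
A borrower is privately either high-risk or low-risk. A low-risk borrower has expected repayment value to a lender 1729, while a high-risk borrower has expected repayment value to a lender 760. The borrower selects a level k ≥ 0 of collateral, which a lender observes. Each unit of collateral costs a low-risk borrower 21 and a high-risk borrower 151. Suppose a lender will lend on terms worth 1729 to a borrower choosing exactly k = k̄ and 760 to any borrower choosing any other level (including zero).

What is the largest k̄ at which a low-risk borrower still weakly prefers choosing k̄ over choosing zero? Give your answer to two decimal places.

Choosing k̄ yields the low-risk type 1729 − 21·k̄; choosing zero yields 760.
The low-risk type is indifferent at 1729 − 21·k̄ = 760, i.e. k̄ = (1729 − 760) / 21 ≈ 46.14.
For any k̄ above 46.14 the low-risk type would rather pool at zero, so separation collapses.

46.14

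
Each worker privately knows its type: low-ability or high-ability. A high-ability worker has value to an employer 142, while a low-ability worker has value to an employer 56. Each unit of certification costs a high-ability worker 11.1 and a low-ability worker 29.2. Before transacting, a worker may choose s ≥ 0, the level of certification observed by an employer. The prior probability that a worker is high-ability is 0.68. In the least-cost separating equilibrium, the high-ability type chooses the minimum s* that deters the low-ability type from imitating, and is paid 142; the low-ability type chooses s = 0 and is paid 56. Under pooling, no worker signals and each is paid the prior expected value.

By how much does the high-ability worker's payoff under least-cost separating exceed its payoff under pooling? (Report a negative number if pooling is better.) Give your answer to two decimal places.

-5.17

Least-cost separating signal: s* solves 56 = 142 − 29.2·s*, so s* = (142 − 56)/29.2 ≈ 2.9452.
High-ability type's separating payoff: 142 − 11.1 × s* = 142 − 11.1 × (142 − 56)/29.2 = 142 − 954.6/29.2 ≈ 109.3082.
Pooling payoff: 0.68 × 142 + 0.32 × 56 = 114.48.
Difference: 109.3082 − 114.48 = -5.1718, i.e. -5.17 to two decimal places.
The high-ability type would prefer the pooling outcome.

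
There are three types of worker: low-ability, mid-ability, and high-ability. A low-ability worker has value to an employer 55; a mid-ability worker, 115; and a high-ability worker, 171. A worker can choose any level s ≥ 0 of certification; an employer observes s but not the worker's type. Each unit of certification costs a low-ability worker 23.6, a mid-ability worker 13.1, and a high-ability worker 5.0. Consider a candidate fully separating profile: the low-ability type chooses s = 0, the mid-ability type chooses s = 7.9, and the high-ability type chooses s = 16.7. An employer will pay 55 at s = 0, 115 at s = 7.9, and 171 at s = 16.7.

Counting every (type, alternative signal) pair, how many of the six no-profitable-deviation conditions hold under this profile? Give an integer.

Low-ability (own payoff 55): to s=7.9 gives 115 − 23.6×7.9 = -71.44 → no gain ✓; to s=16.7 gives 171 − 23.6×16.7 = -223.12 → no gain ✓.
Mid-ability (own payoff 115 − 13.1×7.9 = 11.51): to s=0 gives 55 → profitable ✗; to s=16.7 gives 171 − 13.1×16.7 = -47.77 → no gain ✓.
High-ability (own payoff 171 − 5.0×16.7 = 87.5): to s=0 gives 55 → no gain ✓; to s=7.9 gives 115 − 5.0×7.9 = 75.5 → no gain ✓.
5 of the 6 constraints hold; not an equilibrium.

5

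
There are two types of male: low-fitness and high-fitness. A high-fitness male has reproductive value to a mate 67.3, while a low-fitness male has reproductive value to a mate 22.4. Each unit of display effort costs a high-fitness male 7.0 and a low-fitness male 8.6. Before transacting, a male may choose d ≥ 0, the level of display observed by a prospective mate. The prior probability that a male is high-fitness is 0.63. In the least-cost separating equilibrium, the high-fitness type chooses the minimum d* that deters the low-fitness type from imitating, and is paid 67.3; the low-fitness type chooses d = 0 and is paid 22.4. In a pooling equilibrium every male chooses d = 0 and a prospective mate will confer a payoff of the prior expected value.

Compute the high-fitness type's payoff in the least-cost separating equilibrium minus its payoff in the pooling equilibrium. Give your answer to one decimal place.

-19.9

Least-cost separating signal: d* solves 22.4 = 67.3 − 8.6·d*, so d* = (67.3 − 22.4)/8.6 ≈ 5.2209.
High-fitness type's separating payoff: 67.3 − 7.0 × d* = 67.3 − 7.0 × (67.3 − 22.4)/8.6 = 67.3 − 314.3/8.6 ≈ 30.753.
Pooling payoff: 0.63 × 67.3 + 0.37 × 22.4 = 50.687.
Difference: 30.753 − 50.687 = -19.934, i.e. -19.9 to one decimal place.
The high-fitness type would prefer the pooling outcome.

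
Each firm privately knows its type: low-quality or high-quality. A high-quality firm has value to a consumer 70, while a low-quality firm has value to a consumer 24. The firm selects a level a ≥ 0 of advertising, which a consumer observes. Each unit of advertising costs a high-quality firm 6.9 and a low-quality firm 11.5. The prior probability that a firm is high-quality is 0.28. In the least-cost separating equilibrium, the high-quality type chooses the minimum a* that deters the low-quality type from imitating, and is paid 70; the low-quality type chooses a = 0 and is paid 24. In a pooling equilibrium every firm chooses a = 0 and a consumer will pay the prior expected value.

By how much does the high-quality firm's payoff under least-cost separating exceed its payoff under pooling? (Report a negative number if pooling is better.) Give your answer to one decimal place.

Least-cost separating signal: a* solves 24 = 70 − 11.5·a*, so a* = (70 − 24)/11.5 = 4.
High-quality type's separating payoff: 70 − 6.9 × a* = 70 − 6.9 × (70 − 24)/11.5 = 70 − 317.4/11.5 = 42.4.
Pooling payoff: 0.28 × 70 + 0.72 × 24 = 36.88.
Difference: 42.4 − 36.88 = 5.52, i.e. 5.5 to one decimal place.
The high-quality type prefers to separate.

5.5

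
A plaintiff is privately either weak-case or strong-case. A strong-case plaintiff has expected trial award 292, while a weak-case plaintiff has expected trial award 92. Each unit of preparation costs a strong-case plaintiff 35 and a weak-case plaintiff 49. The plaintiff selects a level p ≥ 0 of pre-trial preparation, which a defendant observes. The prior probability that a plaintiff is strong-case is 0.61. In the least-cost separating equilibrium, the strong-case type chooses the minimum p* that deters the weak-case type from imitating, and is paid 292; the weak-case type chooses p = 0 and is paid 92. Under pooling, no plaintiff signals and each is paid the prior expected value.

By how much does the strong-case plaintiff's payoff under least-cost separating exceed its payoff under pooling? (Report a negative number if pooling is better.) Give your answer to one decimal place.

Least-cost separating signal: p* solves 92 = 292 − 49·p*, so p* = (292 − 92)/49 ≈ 4.0816.
Strong-case type's separating payoff: 292 − 35 × p* = 292 − 35 × (292 − 92)/49 = 292 − 7000/49 ≈ 149.143.
Pooling payoff: 0.61 × 292 + 0.39 × 92 = 214.
Difference: 149.143 − 214 = -64.857, i.e. -64.9 to one decimal place.
The strong-case type would prefer the pooling outcome.

-64.9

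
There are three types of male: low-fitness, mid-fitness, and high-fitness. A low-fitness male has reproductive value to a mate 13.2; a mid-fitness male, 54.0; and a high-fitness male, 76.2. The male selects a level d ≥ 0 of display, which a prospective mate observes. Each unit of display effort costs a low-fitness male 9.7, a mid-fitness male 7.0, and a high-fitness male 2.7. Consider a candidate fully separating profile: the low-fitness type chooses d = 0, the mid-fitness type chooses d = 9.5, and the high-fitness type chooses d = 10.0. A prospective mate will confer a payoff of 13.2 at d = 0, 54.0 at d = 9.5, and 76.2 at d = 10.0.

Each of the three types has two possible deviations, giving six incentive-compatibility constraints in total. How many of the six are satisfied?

4

Low-fitness (own payoff 13.2): to d=9.5 gives 54.0 − 9.7×9.5 = -38.15 → no gain ✓; to d=10.0 gives 76.2 − 9.7×10.0 = -20.8 → no gain ✓.
High-fitness (own payoff 76.2 − 2.7×10.0 = 49.2): to d=0 gives 13.2 → no gain ✓; to d=9.5 gives 54.0 − 2.7×9.5 = 28.35 → no gain ✓.
Mid-fitness (own payoff 54.0 − 7.0×9.5 = -12.5): to d=0 gives 13.2 → profitable ✗; to d=10.0 gives 76.2 − 7.0×10.0 = 6.2 → profitable ✗.
4 of the 6 constraints hold; not an equilibrium.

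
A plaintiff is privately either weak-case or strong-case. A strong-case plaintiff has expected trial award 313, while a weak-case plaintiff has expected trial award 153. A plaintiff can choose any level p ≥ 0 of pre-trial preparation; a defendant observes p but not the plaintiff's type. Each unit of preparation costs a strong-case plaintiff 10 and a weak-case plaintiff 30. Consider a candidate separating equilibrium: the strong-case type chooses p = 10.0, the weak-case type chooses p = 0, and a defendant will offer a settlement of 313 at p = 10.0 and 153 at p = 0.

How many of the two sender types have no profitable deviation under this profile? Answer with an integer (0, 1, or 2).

Strong-case type: signal → 313 − 10 × 10.0 = 213; deviate to 0 → 153. IC holds (213 ≥ 153).
Weak-case type: stay at 0 → 153; mimic → 313 − 30 × 10.0 = 13. IC holds (153 ≥ 13).
2 of 2 constraints hold, so this is a separating equilibrium.

2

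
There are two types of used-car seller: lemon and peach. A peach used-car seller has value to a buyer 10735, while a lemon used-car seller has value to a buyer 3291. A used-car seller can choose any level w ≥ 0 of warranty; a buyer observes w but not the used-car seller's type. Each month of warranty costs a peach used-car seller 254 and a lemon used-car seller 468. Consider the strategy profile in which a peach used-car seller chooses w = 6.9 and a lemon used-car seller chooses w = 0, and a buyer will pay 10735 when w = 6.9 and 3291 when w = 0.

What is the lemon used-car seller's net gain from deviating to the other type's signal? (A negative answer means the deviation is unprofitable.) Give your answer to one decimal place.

4214.8

Playing w = 0 the lemon used-car seller receives 3291.
Deviating to w = 6.9 brings payment 10735 at cost 468 × 6.9 = 3229.2, netting 7505.8.
Gain from deviating: 7505.8 − 3291 = 4214.8.
The gain is positive, so the lemon type's incentive-compatibility constraint is violated — this profile is not a separating equilibrium.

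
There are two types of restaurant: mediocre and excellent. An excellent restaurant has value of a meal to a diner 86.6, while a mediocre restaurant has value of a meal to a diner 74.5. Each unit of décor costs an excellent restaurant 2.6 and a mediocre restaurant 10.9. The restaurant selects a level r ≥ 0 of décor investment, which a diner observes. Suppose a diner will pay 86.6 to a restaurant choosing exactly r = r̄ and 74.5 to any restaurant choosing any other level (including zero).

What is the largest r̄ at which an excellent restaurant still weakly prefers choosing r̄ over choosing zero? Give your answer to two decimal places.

4.65

Choosing r̄ yields the excellent type 86.6 − 2.6·r̄; choosing zero yields 74.5.
The excellent type is indifferent at 86.6 − 2.6·r̄ = 74.5, i.e. r̄ = (86.6 − 74.5) / 2.6 ≈ 4.65.
For any r̄ above 4.65 the excellent type would rather pool at zero, so separation collapses.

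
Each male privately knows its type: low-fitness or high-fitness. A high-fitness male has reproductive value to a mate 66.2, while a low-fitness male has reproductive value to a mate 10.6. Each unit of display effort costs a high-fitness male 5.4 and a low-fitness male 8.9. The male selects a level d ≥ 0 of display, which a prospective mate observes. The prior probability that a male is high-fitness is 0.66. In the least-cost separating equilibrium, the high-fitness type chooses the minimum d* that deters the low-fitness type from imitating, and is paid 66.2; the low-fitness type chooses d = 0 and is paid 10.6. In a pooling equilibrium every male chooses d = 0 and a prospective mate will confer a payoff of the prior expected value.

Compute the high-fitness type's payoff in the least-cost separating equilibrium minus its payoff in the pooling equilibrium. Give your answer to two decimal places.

-14.83

Least-cost separating signal: d* solves 10.6 = 66.2 − 8.9·d*, so d* = (66.2 − 10.6)/8.9 ≈ 6.2472.
High-fitness type's separating payoff: 66.2 − 5.4 × d* = 66.2 − 5.4 × (66.2 − 10.6)/8.9 = 66.2 − 300.24/8.9 ≈ 32.4652.
Pooling payoff: 0.66 × 66.2 + 0.34 × 10.6 = 47.296.
Difference: 32.4652 − 47.296 = -14.8308, i.e. -14.83 to two decimal places.
The high-fitness type would prefer the pooling outcome.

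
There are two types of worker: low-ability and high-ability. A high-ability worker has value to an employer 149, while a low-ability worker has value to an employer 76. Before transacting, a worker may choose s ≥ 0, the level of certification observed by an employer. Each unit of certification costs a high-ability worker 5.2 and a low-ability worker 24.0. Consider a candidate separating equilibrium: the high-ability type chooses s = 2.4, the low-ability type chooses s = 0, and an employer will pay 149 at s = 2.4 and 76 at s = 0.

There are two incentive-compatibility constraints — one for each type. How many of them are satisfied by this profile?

1

High-ability type: signal → 149 − 5.2 × 2.4 = 136.52; deviate to 0 → 76. IC holds (136.52 ≥ 76).
Low-ability type: stay at 0 → 76; mimic → 149 − 24.0 × 2.4 = 91.4. IC fails (76 < 91.4).
1 of 2 constraints hold, so this profile is not an equilibrium.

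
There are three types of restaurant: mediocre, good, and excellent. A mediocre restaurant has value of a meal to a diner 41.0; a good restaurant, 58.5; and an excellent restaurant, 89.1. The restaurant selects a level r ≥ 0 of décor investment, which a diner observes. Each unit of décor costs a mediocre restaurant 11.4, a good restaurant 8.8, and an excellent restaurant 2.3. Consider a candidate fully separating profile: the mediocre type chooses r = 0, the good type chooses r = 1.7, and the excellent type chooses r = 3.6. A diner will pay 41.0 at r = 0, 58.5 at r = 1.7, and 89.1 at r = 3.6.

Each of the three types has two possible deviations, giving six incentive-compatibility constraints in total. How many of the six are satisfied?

Excellent (own payoff 89.1 − 2.3×3.6 = 80.82): to r=0 gives 41.0 → no gain ✓; to r=1.7 gives 58.5 − 2.3×1.7 = 54.59 → no gain ✓.
Good (own payoff 58.5 − 8.8×1.7 = 43.54): to r=0 gives 41.0 → no gain ✓; to r=3.6 gives 89.1 − 8.8×3.6 = 57.42 → profitable ✗.
Mediocre (own payoff 41.0): to r=1.7 gives 58.5 − 11.4×1.7 = 39.12 → no gain ✓; to r=3.6 gives 89.1 − 11.4×3.6 = 48.06 → profitable ✗.
4 of the 6 constraints hold; not an equilibrium.

4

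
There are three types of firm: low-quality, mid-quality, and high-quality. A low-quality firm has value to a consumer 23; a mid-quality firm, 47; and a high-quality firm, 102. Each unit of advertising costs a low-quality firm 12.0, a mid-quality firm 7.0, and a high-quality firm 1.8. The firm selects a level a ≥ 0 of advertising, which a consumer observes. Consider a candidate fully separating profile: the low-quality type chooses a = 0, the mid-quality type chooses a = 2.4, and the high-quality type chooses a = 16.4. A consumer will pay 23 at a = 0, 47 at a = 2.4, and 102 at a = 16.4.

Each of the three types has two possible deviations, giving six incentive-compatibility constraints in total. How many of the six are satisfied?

High-quality (own payoff 102 − 1.8×16.4 = 72.48): to a=0 gives 23 → no gain ✓; to a=2.4 gives 47 − 1.8×2.4 = 42.68 → no gain ✓.
Low-quality (own payoff 23): to a=2.4 gives 47 − 12.0×2.4 = 18.2 → no gain ✓; to a=16.4 gives 102 − 12.0×16.4 = -94.8 → no gain ✓.
Mid-quality (own payoff 47 − 7.0×2.4 = 30.2): to a=0 gives 23 → no gain ✓; to a=16.4 gives 102 − 7.0×16.4 = -12.8 → no gain ✓.
6 of the 6 constraints hold; this profile is a separating equilibrium.

6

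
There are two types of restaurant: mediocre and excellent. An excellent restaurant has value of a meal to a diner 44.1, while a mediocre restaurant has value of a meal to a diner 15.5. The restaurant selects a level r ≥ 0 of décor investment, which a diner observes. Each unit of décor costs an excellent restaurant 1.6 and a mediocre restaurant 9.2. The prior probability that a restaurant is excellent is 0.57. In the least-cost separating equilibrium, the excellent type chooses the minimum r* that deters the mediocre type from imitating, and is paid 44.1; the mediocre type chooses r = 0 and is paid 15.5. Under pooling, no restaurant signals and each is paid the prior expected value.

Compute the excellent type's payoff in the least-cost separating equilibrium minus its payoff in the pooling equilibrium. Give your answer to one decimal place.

Least-cost separating signal: r* solves 15.5 = 44.1 − 9.2·r*, so r* = (44.1 − 15.5)/9.2 ≈ 3.1087.
Excellent type's separating payoff: 44.1 − 1.6 × r* = 44.1 − 1.6 × (44.1 − 15.5)/9.2 = 44.1 − 45.76/9.2 ≈ 39.126.
Pooling payoff: 0.57 × 44.1 + 0.43 × 15.5 = 31.802.
Difference: 39.126 − 31.802 = 7.324, i.e. 7.3 to one decimal place.
The excellent type prefers to separate.

7.3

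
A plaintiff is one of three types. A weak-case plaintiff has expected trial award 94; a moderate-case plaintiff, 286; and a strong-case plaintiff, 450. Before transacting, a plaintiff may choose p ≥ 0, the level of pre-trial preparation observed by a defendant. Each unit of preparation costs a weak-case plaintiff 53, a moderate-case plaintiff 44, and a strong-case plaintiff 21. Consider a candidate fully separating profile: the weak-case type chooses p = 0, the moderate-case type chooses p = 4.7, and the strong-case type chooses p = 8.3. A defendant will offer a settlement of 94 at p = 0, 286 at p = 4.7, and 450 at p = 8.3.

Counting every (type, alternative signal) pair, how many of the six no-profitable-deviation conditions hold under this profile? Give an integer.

4

Strong-case (own payoff 450 − 21×8.3 = 275.7): to p=0 gives 94 → no gain ✓; to p=4.7 gives 286 − 21×4.7 = 187.3 → no gain ✓.
Moderate-case (own payoff 286 − 44×4.7 = 79.2): to p=0 gives 94 → profitable ✗; to p=8.3 gives 450 − 44×8.3 = 84.8 → profitable ✗.
Weak-case (own payoff 94): to p=4.7 gives 286 − 53×4.7 = 36.9 → no gain ✓; to p=8.3 gives 450 − 53×8.3 = 10.1 → no gain ✓.
4 of the 6 constraints hold; not an equilibrium.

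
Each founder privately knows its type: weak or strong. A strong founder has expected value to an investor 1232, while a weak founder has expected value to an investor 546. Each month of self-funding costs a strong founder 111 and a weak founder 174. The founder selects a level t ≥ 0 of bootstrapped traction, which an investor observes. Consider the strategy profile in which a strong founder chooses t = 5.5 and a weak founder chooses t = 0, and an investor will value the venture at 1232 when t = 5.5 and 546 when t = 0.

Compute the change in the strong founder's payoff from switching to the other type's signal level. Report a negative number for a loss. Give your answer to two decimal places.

-75.50

Playing t = 5.5 the strong founder receives 1232 − 111 × 5.5 = 621.5.
Deviating to t = 0 yields 546 instead.
Gain from deviating: 546 − 621.5 = -75.50.
The gain is negative, so the strong type's incentive-compatibility constraint is satisfied.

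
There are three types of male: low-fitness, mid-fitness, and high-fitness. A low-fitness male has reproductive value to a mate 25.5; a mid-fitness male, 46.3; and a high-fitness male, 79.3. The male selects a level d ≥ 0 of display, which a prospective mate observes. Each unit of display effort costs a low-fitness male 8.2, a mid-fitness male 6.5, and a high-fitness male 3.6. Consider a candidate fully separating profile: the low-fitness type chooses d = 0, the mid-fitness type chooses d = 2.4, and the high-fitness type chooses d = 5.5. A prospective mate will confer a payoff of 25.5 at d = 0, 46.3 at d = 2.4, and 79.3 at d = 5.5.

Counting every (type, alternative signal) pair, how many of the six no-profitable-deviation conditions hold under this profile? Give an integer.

3

Mid-fitness (own payoff 46.3 − 6.5×2.4 = 30.7): to d=0 gives 25.5 → no gain ✓; to d=5.5 gives 79.3 − 6.5×5.5 = 43.55 → profitable ✗.
High-fitness (own payoff 79.3 − 3.6×5.5 = 59.5): to d=0 gives 25.5 → no gain ✓; to d=2.4 gives 46.3 − 3.6×2.4 = 37.66 → no gain ✓.
Low-fitness (own payoff 25.5): to d=2.4 gives 46.3 − 8.2×2.4 = 26.62 → profitable ✗; to d=5.5 gives 79.3 − 8.2×5.5 = 34.2 → profitable ✗.
3 of the 6 constraints hold; not an equilibrium.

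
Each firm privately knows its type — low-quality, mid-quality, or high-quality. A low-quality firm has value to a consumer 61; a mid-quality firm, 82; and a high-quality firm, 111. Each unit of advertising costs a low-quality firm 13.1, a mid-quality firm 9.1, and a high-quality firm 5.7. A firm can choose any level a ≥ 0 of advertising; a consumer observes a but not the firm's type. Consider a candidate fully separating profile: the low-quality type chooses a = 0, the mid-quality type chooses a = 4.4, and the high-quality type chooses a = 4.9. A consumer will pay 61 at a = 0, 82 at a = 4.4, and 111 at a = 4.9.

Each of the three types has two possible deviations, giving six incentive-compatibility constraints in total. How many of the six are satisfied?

4

Mid-quality (own payoff 82 − 9.1×4.4 = 41.96): to a=0 gives 61 → profitable ✗; to a=4.9 gives 111 − 9.1×4.9 = 66.41 → profitable ✗.
High-quality (own payoff 111 − 5.7×4.9 = 83.07): to a=0 gives 61 → no gain ✓; to a=4.4 gives 82 − 5.7×4.4 = 56.92 → no gain ✓.
Low-quality (own payoff 61): to a=4.4 gives 82 − 13.1×4.4 = 24.36 → no gain ✓; to a=4.9 gives 111 − 13.1×4.9 = 46.81 → no gain ✓.
4 of the 6 constraints hold; not an equilibrium.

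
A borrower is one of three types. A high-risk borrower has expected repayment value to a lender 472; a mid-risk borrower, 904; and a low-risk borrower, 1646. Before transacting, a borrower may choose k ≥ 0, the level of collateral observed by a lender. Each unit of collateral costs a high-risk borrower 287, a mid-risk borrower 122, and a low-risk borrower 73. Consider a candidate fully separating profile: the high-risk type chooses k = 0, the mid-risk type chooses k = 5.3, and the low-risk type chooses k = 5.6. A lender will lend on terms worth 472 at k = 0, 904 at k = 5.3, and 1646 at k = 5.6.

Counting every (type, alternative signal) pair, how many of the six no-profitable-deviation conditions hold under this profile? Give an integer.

4

Mid-risk (own payoff 904 − 122×5.3 = 257.4): to k=0 gives 472 → profitable ✗; to k=5.6 gives 1646 − 122×5.6 = 962.8 → profitable ✗.
High-risk (own payoff 472): to k=5.3 gives 904 − 287×5.3 = -617.1 → no gain ✓; to k=5.6 gives 1646 − 287×5.6 = 38.8 → no gain ✓.
Low-risk (own payoff 1646 − 73×5.6 = 1237.2): to k=0 gives 472 → no gain ✓; to k=5.3 gives 904 − 73×5.3 = 517.1 → no gain ✓.
4 of the 6 constraints hold; not an equilibrium.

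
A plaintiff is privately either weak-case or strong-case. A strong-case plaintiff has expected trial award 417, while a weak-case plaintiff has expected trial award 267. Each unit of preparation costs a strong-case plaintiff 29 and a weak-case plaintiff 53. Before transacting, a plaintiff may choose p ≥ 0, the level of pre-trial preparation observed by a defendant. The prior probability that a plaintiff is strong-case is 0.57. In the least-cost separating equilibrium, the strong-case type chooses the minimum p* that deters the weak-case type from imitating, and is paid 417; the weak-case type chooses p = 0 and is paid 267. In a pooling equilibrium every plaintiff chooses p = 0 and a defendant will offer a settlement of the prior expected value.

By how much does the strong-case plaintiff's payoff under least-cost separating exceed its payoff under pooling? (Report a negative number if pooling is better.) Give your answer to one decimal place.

Least-cost separating signal: p* solves 267 = 417 − 53·p*, so p* = (417 − 267)/53 ≈ 2.8302.
Strong-case type's separating payoff: 417 − 29 × p* = 417 − 29 × (417 − 267)/53 = 417 − 4350/53 ≈ 334.925.
Pooling payoff: 0.57 × 417 + 0.43 × 267 = 352.5.
Difference: 334.925 − 352.5 = -17.575, i.e. -17.6 to one decimal place.
The strong-case type would prefer the pooling outcome.

-17.6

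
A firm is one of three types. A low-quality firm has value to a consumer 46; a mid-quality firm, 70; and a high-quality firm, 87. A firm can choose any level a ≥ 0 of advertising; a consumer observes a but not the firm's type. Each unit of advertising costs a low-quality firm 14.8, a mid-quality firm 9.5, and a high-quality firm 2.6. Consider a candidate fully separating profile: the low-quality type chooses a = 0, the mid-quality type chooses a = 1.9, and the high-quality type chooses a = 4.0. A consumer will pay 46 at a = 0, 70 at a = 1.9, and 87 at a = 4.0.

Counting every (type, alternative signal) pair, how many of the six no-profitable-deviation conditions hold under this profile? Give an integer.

High-quality (own payoff 87 − 2.6×4.0 = 76.6): to a=0 gives 46 → no gain ✓; to a=1.9 gives 70 − 2.6×1.9 = 65.06 → no gain ✓.
Mid-quality (own payoff 70 − 9.5×1.9 = 51.95): to a=0 gives 46 → no gain ✓; to a=4.0 gives 87 − 9.5×4.0 = 49 → no gain ✓.
Low-quality (own payoff 46): to a=1.9 gives 70 − 14.8×1.9 = 41.88 → no gain ✓; to a=4.0 gives 87 − 14.8×4.0 = 27.8 → no gain ✓.
6 of the 6 constraints hold; this profile is a separating equilibrium.

6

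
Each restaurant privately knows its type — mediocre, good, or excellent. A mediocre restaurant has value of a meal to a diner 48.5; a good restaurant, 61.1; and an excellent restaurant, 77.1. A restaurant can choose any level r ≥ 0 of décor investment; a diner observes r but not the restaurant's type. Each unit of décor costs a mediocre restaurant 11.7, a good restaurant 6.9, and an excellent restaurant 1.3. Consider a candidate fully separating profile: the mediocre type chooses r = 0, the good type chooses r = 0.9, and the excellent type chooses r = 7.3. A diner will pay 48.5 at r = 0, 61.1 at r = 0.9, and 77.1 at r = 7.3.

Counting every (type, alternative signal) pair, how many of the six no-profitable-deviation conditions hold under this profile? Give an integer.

5

Excellent (own payoff 77.1 − 1.3×7.3 = 67.61): to r=0 gives 48.5 → no gain ✓; to r=0.9 gives 61.1 − 1.3×0.9 = 59.93 → no gain ✓.
Mediocre (own payoff 48.5): to r=0.9 gives 61.1 − 11.7×0.9 = 50.57 → profitable ✗; to r=7.3 gives 77.1 − 11.7×7.3 = -8.31 → no gain ✓.
Good (own payoff 61.1 − 6.9×0.9 = 54.89): to r=0 gives 48.5 → no gain ✓; to r=7.3 gives 77.1 − 6.9×7.3 = 26.73 → no gain ✓.
5 of the 6 constraints hold; not an equilibrium.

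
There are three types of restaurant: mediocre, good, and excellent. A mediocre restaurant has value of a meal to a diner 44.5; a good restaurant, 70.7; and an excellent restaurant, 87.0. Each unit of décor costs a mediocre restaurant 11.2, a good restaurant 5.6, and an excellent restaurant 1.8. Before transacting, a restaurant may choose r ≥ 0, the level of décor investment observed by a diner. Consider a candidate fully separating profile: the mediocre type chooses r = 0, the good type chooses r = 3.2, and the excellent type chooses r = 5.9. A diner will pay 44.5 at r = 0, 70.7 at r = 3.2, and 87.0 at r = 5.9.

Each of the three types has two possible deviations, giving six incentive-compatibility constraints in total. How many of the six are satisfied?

5

Excellent (own payoff 87.0 − 1.8×5.9 = 76.38): to r=0 gives 44.5 → no gain ✓; to r=3.2 gives 70.7 − 1.8×3.2 = 64.94 → no gain ✓.
Mediocre (own payoff 44.5): to r=3.2 gives 70.7 − 11.2×3.2 = 34.86 → no gain ✓; to r=5.9 gives 87.0 − 11.2×5.9 = 20.92 → no gain ✓.
Good (own payoff 70.7 − 5.6×3.2 = 52.78): to r=0 gives 44.5 → no gain ✓; to r=5.9 gives 87.0 − 5.6×5.9 = 53.96 → profitable ✗.
5 of the 6 constraints hold; not an equilibrium.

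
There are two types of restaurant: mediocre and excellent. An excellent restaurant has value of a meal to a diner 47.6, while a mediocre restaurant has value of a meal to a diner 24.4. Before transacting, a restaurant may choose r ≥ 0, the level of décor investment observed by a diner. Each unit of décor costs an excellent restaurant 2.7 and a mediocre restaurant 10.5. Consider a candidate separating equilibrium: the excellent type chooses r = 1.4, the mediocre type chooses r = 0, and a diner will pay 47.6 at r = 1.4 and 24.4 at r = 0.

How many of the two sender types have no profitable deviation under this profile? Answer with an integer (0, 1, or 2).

1

Excellent type: signal → 47.6 − 2.7 × 1.4 = 43.82; deviate to 0 → 24.4. IC holds (43.82 ≥ 24.4).
Mediocre type: stay at 0 → 24.4; mimic → 47.6 − 10.5 × 1.4 = 32.9. IC fails (24.4 < 32.9).
1 of 2 constraints hold, so this profile is not an equilibrium.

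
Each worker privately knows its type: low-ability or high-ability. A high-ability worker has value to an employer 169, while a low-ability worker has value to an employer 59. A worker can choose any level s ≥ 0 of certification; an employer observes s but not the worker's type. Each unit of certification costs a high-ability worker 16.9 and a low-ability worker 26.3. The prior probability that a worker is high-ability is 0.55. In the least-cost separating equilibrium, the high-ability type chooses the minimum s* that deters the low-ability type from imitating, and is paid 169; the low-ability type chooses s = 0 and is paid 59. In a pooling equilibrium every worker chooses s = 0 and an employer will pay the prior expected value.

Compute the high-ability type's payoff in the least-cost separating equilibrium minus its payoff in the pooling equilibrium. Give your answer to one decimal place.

-21.2

Least-cost separating signal: s* solves 59 = 169 − 26.3·s*, so s* = (169 − 59)/26.3 ≈ 4.1825.
High-ability type's separating payoff: 169 − 16.9 × s* = 169 − 16.9 × (169 − 59)/26.3 = 169 − 1859/26.3 ≈ 98.316.
Pooling payoff: 0.55 × 169 + 0.45 × 59 = 119.5.
Difference: 98.316 − 119.5 = -21.184, i.e. -21.2 to one decimal place.
The high-ability type would prefer the pooling outcome.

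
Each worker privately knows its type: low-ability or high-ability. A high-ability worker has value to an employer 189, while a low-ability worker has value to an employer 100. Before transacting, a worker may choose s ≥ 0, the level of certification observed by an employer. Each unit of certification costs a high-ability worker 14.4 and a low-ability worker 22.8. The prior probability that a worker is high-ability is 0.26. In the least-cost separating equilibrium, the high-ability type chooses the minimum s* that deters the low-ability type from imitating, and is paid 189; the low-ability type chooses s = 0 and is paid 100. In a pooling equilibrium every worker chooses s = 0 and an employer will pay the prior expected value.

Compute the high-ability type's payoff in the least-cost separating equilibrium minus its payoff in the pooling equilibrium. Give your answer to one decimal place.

Least-cost separating signal: s* solves 100 = 189 − 22.8·s*, so s* = (189 − 100)/22.8 ≈ 3.9035.
High-ability type's separating payoff: 189 − 14.4 × s* = 189 − 14.4 × (189 − 100)/22.8 = 189 − 1281.6/22.8 ≈ 132.789.
Pooling payoff: 0.26 × 189 + 0.74 × 100 = 123.14.
Difference: 132.789 − 123.14 = 9.649, i.e. 9.6 to one decimal place.
The high-ability type prefers to separate.

9.6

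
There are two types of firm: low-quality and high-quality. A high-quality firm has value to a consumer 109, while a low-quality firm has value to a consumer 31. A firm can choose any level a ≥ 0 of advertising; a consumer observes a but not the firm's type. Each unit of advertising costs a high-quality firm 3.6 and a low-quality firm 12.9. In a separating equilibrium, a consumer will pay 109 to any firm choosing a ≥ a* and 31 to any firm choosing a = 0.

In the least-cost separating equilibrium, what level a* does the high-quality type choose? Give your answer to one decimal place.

6.0

A low-quality firm choosing a = 0 receives 31.
Imitating at a* instead would pay 109 at cost 12.9·a*, netting 109 − 12.9·a*.
Indifference: 31 = 109 − 12.9·a*, so a* = (109 − 31) / 12.9 ≈ 6.0.
At a* the low-quality type's incentive constraint just binds; the high-quality type strictly prefers a* since its per-unit cost is lower.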